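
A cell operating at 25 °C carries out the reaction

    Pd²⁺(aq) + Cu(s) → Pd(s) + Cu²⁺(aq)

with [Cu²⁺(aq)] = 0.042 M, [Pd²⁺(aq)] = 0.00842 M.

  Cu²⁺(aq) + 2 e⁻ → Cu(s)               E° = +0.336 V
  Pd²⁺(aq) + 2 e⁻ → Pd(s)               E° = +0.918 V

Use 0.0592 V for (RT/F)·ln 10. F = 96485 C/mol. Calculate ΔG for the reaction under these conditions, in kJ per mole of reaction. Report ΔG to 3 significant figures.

E°cell = +0.918 − (+0.336) = +0.582 V; the balanced reaction transfers n = 2 electrons.
The reaction quotient is [Cu²⁺(aq)] / [Pd²⁺(aq)] = 4.99; by Nernst, E = +0.582 − (0.0592/2)(0.698) = +0.5613 V.
Then ΔG = −nFE = −2 × 96485 × +0.5613 J/mol = −108 kJ/mol.

−108 kJ/mol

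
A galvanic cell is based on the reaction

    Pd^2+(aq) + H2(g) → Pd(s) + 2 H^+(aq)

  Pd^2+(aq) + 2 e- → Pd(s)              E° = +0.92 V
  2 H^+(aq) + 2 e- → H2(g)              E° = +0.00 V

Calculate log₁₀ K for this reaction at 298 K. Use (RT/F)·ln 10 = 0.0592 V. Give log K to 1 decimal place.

log K = 31.1

The Pd²⁺/Pd couple is reduced (cathode); E°cell = +0.92 − (+0.00) = +0.92 V with n = 2.
At equilibrium E = 0, so log K = nE°cell / 0.0592 = (2)(+0.92) / 0.0592 = 31.1.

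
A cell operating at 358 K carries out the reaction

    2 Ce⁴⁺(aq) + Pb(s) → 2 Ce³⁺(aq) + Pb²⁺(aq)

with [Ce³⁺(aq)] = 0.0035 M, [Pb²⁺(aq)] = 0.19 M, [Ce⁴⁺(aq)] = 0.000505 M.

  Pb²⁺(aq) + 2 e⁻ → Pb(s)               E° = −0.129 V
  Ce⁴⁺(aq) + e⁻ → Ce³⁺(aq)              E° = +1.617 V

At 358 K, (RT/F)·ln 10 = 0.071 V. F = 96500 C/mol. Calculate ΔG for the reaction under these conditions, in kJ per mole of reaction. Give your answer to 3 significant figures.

−330 kJ/mol

The standard cell potential is +1.617 − (−0.129) = +1.746 V, with n = 2 electrons in the balanced equation.
Here Q = ([Ce³⁺(aq)]^2·[Pb²⁺(aq)]) / [Ce⁴⁺(aq)]^2 = 9.13 (log Q = 0.960), giving E = +1.746 − (0.071/2)·(0.960) = +1.7119 V.
Then ΔG = −nFE = −2 × 96500 × +1.7119 J/mol = −330 kJ/mol.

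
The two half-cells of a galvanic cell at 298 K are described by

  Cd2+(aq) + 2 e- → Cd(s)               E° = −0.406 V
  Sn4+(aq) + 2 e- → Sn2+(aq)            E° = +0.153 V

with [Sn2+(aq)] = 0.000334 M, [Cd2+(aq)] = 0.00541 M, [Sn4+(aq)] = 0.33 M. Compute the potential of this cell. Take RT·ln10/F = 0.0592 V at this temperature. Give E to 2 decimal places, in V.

+0.71 V

Sn⁴⁺/Sn²⁺ is reduced (cathode, E° = +0.153 V) and Cd²⁺/Cd is oxidized (anode).
E°cell = +0.153 − (−0.406) = +0.559 V, with n = 2 electrons transferred.
For the overall reaction Sn4+(aq) + Cd(s) → Sn2+(aq) + Cd2+(aq), Q = ([Sn2+(aq)]·[Cd2+(aq)]) / [Sn4+(aq)] = 5.48×10^−6, giving log Q = −5.262.
By the Nernst equation, E = +0.559 − (0.0592/2)·(−5.262) = +0.71 V.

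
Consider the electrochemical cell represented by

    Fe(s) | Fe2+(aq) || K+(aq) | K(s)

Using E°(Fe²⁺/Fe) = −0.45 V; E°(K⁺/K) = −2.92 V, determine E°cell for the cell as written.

By convention the left-hand electrode in cell notation is the anode (oxidation) and the right-hand electrode is the cathode (reduction).
E°cell = E°(right) − E°(left) = −2.92 − (−0.45) = −2.47 V.
The negative sign shows that, as written, the cell would require an external voltage to drive the reaction.

−2.47 V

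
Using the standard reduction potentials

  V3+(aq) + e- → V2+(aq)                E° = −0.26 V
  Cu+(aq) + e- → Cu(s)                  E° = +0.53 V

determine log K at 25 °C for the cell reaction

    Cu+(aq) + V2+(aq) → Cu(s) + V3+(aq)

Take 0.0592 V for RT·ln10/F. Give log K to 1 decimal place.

log K = 13.3

The Cu⁺/Cu couple is reduced (cathode); E°cell = +0.53 − (−0.26) = +0.79 V with n = 1.
At equilibrium E = 0, so log K = nE°cell / 0.0592 = (1)(+0.79) / 0.0592 = 13.3.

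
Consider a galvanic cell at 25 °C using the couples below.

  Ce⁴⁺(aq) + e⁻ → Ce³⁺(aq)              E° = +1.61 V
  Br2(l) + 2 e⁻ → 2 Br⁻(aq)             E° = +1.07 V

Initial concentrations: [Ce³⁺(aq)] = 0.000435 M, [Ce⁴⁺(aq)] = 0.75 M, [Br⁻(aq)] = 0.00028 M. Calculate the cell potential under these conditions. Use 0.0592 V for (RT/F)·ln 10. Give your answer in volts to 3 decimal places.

+0.521 V

Since E°(Ce⁴⁺/Ce³⁺) > E°(Br₂/Br⁻), Ce⁴⁺/Ce³⁺ serves as the cathode.
E°cell = +1.61 − (+1.07) = +0.54 V, with n = 2 electrons transferred.
The balanced reaction is 2 Ce⁴⁺(aq) + 2 Br⁻(aq) → 2 Ce³⁺(aq) + Br2(l), so Q = [Ce³⁺(aq)]^2 / ([Ce⁴⁺(aq)]^2·[Br⁻(aq)]^2) = 4.29 and log Q = 0.633.
Applying E = E° − (RT ln10/nF)·log Q gives +0.54 − (0.0592/2)(0.633) = +0.521 V.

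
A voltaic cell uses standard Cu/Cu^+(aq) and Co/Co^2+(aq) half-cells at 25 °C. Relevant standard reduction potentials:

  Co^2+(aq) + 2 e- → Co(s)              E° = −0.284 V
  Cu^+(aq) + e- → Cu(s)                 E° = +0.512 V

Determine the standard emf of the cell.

Of the two couples in this cell, the one with the more positive reduction potential is reduced at the cathode: here that is Cu⁺/Cu (+0.512 V); Co²⁺/Co (−0.284 V) is the anode.
E°cell = E°(cathode) − E°(anode) = +0.512 − (−0.284) = +0.796 V.

+0.796 V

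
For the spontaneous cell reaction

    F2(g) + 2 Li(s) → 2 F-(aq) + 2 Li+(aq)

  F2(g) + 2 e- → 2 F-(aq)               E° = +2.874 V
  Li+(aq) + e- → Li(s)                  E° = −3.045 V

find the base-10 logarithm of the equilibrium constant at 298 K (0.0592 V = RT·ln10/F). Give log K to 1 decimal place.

log K = 200.0

The F₂/F⁻ couple is reduced (cathode); E°cell = +2.874 − (−3.045) = +5.919 V with n = 2.
At equilibrium E = 0, so log K = nE°cell / 0.0592 = (2)(+5.919) / 0.0592 = 200.0.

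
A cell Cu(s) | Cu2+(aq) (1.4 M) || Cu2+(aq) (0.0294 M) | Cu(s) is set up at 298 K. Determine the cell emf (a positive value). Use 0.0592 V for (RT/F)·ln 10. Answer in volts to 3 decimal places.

0.050 V

For a concentration cell E°cell = 0, since both electrodes use the same couple.
The compartment with the higher Cu2+(aq) concentration (1.4 M) acts as the cathode; ions are reduced there and produced at the dilute (0.0294 M) anode.
With n = 2, Ecell = −(0.0592/2)·log([dilute]/[conc]) = −(0.0592/2)·log(0.0294/1.4) = +0.050 V.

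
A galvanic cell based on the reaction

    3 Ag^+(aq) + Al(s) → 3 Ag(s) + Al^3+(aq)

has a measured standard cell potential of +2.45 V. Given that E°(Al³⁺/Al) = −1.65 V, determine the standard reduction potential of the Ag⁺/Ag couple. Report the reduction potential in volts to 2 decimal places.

+0.80 V

In the reaction as written the Ag⁺/Ag couple is reduced (cathode) and Al³⁺/Al is oxidized (anode), so E°cell = E°(Ag⁺/Ag) − E°(Al³⁺/Al).
E°(Ag⁺/Ag) = E°cell + E°(anode) = +2.45 + (−1.65) = +0.80 V.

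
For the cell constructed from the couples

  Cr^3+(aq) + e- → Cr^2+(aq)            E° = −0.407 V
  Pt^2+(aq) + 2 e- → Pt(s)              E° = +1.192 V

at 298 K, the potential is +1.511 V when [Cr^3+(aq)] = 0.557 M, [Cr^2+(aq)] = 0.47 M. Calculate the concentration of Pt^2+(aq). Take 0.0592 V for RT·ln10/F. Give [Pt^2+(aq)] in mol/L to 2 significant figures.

0.0015 M

With Pt²⁺/Pt at the cathode and Cr³⁺/Cr²⁺ at the anode, E°cell = +1.192 − (−0.407) = +1.599 V (n = 2).
Since E = E° − (0.0592/n)·log Q, log Q = n(E° − E)/0.0592 = 2.973.
The balanced reaction is Pt^2+(aq) + 2 Cr^2+(aq) → Pt(s) + 2 Cr^3+(aq), so Q = [Cr^3+(aq)]^2 / ([Pt^2+(aq)]·[Cr^2+(aq)]^2).
Solving for the unknown gives log [Pt^2+(aq)] = −2.825, so [Pt^2+(aq)] ≈ 0.0015 M.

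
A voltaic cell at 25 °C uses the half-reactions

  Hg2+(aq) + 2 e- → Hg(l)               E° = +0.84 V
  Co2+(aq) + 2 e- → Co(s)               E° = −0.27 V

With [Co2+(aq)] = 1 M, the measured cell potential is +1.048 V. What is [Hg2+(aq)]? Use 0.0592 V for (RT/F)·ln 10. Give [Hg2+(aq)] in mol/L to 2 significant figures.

The Hg²⁺/Hg couple has the larger reduction potential, so it is the cathode: E°cell = +0.84 − (−0.27) = +1.11 V and n = 2.
From the Nernst equation, log Q = n(E° − E)/0.0592 = 2·(+1.11 − (+1.048))/0.0592 = 2.095.
The balanced reaction is Hg2+(aq) + Co(s) → Hg(l) + Co2+(aq), so Q = [Co2+(aq)] / [Hg2+(aq)].
Solving for the unknown gives log [Hg2+(aq)] = −2.095, so [Hg2+(aq)] ≈ 0.0080 M.

0.0080 M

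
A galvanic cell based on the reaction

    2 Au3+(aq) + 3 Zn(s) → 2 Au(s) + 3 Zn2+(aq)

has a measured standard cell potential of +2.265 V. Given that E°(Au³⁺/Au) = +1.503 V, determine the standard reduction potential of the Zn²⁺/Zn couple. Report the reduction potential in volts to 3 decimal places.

In the reaction as written the Au³⁺/Au couple is reduced (cathode) and Zn²⁺/Zn is oxidized (anode), so E°cell = E°(Au³⁺/Au) − E°(Zn²⁺/Zn).
E°(Zn²⁺/Zn) = E°(cathode) − E°cell = +1.503 − (+2.265) = −0.762 V.

−0.762 V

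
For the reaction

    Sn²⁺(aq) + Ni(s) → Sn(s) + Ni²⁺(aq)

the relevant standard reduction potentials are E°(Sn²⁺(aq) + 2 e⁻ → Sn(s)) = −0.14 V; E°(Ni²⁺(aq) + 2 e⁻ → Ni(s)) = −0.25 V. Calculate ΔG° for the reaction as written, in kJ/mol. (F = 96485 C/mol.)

In the reaction as written Sn²⁺(aq) is reduced, so the Sn²⁺/Sn couple is the cathode and Ni²⁺/Ni is the anode.
E°cell = −0.14 − (−0.25) = +0.11 V; balancing electrons gives n = 2.
ΔG° = −nFE°cell = −(2)(96485)(+0.11) J/mol = −21.2 kJ/mol.

−21.2 kJ/mol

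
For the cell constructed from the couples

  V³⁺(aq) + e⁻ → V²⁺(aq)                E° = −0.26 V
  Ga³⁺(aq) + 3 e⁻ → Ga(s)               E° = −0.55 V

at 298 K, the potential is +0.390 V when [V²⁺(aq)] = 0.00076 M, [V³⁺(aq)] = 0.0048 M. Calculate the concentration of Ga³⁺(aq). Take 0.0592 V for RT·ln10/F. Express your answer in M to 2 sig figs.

0.0022 M

V³⁺/V²⁺ is the cathode (higher E°); E°cell = −0.26 − (−0.55) = +0.29 V with n = 3.
From the Nernst equation, log Q = n(E° − E)/0.0592 = 3·(+0.29 − (+0.390))/0.0592 = −5.068.
For 3 V³⁺(aq) + Ga(s) → 3 V²⁺(aq) + Ga³⁺(aq), the reaction quotient is Q = ([V²⁺(aq)]^3·[Ga³⁺(aq)]) / [V³⁺(aq)]^3.
Solving for the unknown gives log [Ga³⁺(aq)] = −2.667, so [Ga³⁺(aq)] ≈ 0.0022 M.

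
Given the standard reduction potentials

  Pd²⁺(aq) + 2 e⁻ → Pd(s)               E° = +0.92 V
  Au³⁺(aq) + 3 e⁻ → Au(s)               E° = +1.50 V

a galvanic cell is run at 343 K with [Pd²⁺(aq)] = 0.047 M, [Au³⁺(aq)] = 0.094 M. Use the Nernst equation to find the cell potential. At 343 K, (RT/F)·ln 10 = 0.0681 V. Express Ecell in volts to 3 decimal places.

Since E°(Au³⁺/Au) > E°(Pd²⁺/Pd), Au³⁺/Au serves as the cathode.
The standard potential is +1.50 − (+0.92) = +0.58 V and the balanced reaction transfers n = 6 electrons.
The balanced reaction is 2 Au³⁺(aq) + 3 Pd(s) → 2 Au(s) + 3 Pd²⁺(aq), so Q = [Pd²⁺(aq)]^3 / [Au³⁺(aq)]^2 = 0.0118 and log Q = −1.930.
By the Nernst equation, E = +0.58 − (0.0681/6)·(−1.930) = +0.602 V.

+0.602 V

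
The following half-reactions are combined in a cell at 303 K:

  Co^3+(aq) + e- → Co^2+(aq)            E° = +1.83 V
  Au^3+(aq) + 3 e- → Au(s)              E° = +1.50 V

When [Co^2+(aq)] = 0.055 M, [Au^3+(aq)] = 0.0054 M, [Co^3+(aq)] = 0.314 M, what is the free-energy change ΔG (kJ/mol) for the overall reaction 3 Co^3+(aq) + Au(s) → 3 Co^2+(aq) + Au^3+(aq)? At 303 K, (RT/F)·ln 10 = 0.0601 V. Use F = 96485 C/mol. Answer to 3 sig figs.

With Co³⁺/Co²⁺ reduced at the cathode, E°cell = +1.83 − (+1.50) = +0.33 V and n = 3.
The reaction quotient is ([Co^2+(aq)]^3·[Au^3+(aq)]) / [Co^3+(aq)]^3 = 2.9×10^−5; by Nernst, E = +0.33 − (0.0601/3)(−4.537) = +0.4209 V.
ΔG = −nFE = −(3)(96485)(+0.4209) J/mol = −122 kJ/mol.

−122 kJ/mol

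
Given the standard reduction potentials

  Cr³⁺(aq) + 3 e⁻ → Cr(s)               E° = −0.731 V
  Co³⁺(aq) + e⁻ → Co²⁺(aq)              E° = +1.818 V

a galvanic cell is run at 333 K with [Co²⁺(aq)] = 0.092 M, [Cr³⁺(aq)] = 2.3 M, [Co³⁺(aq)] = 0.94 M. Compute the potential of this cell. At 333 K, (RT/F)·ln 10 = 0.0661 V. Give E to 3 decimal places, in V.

+2.608 V

Since E°(Co³⁺/Co²⁺) > E°(Cr³⁺/Cr), Co³⁺/Co²⁺ serves as the cathode.
The standard potential is +1.818 − (−0.731) = +2.549 V and the balanced reaction transfers n = 3 electrons.
Balancing gives 3 Co³⁺(aq) + Cr(s) → 3 Co²⁺(aq) + Cr³⁺(aq); hence Q = ([Co²⁺(aq)]^3·[Cr³⁺(aq)]) / [Co³⁺(aq)]^3 = 0.00216 (log Q = −2.666).
E = E° − (0.0661/n)·log Q = +2.549 − (0.0661/3)(−2.666) = +2.608 V.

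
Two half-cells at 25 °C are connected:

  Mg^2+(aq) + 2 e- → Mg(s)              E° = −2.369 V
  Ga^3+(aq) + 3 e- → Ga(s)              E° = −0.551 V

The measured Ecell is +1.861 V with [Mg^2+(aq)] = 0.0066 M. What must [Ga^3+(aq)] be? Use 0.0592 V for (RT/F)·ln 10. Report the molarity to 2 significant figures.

0.081 M

The Ga³⁺/Ga couple has the larger reduction potential, so it is the cathode: E°cell = −0.551 − (−2.369) = +1.818 V and n = 6.
Since E = E° − (0.0592/n)·log Q, log Q = n(E° − E)/0.0592 = −4.358.
The balanced reaction is 2 Ga^3+(aq) + 3 Mg(s) → 2 Ga(s) + 3 Mg^2+(aq), so Q = [Mg^2+(aq)]^3 / [Ga^3+(aq)]^2.
Substituting the known concentrations and solving, log [Ga^3+(aq)] = −1.092 and [Ga^3+(aq)] = 0.081 M.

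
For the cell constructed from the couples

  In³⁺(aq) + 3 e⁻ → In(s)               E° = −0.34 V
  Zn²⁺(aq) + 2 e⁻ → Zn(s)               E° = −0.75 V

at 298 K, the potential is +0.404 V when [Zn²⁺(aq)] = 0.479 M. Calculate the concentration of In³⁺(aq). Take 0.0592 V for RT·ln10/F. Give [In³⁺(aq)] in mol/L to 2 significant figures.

With In³⁺/In at the cathode and Zn²⁺/Zn at the anode, E°cell = −0.34 − (−0.75) = +0.41 V (n = 6).
Rearranging E = E° − (0.0592/n)·log Q gives log Q = 6(+0.41 − (+0.404))/0.0592 = 0.608.
For 2 In³⁺(aq) + 3 Zn(s) → 2 In(s) + 3 Zn²⁺(aq), the reaction quotient is Q = [Zn²⁺(aq)]^3 / [In³⁺(aq)]^2.
Solving for the unknown gives log [In³⁺(aq)] = −0.783, so [In³⁺(aq)] ≈ 0.16 M.

0.16 M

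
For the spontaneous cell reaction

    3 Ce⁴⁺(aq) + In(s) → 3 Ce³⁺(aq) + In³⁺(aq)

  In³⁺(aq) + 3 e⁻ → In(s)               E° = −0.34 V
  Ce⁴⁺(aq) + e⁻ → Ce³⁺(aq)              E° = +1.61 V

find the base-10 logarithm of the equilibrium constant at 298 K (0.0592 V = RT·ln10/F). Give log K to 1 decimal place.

The Ce⁴⁺/Ce³⁺ couple is reduced (cathode); E°cell = +1.61 − (−0.34) = +1.95 V with n = 3.
At equilibrium E = 0, so log K = nE°cell / 0.0592 = (3)(+1.95) / 0.0592 = 98.8.

log K = 98.8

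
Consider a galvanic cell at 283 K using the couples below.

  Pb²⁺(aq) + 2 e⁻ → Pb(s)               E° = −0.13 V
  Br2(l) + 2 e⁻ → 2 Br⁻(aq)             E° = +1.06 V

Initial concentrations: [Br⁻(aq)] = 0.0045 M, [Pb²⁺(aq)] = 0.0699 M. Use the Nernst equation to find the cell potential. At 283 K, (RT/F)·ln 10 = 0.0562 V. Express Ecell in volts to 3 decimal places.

Br₂/Br⁻ is reduced (cathode, E° = +1.06 V) and Pb²⁺/Pb is oxidized (anode).
E°cell = E°cat − E°an = +1.06 − (−0.13) = +1.19 V; n = 2.
For the overall reaction Br2(l) + Pb(s) → 2 Br⁻(aq) + Pb²⁺(aq), Q = [Br⁻(aq)]^2·[Pb²⁺(aq)] = 1.42×10^−6, giving log Q = −5.849.
By the Nernst equation, E = +1.19 − (0.0562/2)·(−5.849) = +1.354 V.

+1.354 V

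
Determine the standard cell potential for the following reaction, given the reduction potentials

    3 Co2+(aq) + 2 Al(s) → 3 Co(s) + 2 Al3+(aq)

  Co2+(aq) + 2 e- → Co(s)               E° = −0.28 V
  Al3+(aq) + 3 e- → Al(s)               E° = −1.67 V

+1.39 V

In the reaction as written, Co2+(aq) is reduced (cathode) and Al3+(aq) is produced by oxidation at the anode.
E°cell = E°(cathode) − E°(anode) = −0.28 − (−1.67) = +1.39 V.
The positive value indicates the reaction is spontaneous as written.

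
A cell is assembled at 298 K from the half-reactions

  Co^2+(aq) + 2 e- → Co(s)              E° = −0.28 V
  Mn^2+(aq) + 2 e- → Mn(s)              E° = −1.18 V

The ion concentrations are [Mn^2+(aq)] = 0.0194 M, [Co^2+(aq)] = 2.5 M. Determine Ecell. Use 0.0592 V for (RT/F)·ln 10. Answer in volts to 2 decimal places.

+0.96 V

The Co²⁺/Co couple has the more positive E°, so it is the cathode; Mn²⁺/Mn is the anode.
E°cell = −0.28 − (−1.18) = +0.90 V, with n = 2 electrons transferred.
Balancing gives Co^2+(aq) + Mn(s) → Co(s) + Mn^2+(aq); hence Q = [Mn^2+(aq)] / [Co^2+(aq)] = 0.00776 (log Q = −2.110).
Applying E = E° − (RT ln10/nF)·log Q gives +0.90 − (0.0592/2)(−2.110) = +0.96 V.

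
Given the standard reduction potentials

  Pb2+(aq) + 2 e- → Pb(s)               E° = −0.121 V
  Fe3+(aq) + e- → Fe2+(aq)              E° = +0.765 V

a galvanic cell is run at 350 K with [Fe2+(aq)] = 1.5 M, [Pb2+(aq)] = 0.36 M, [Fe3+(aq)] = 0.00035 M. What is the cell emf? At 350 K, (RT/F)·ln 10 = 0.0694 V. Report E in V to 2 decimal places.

The Fe³⁺/Fe²⁺ couple has the more positive E°, so it is the cathode; Pb²⁺/Pb is the anode.
E°cell = E°cat − E°an = +0.765 − (−0.121) = +0.886 V; n = 2.
For the overall reaction 2 Fe3+(aq) + Pb(s) → 2 Fe2+(aq) + Pb2+(aq), Q = ([Fe2+(aq)]^2·[Pb2+(aq)]) / [Fe3+(aq)]^2 = 6.61×10^6, giving log Q = 6.820.
By the Nernst equation, E = +0.886 − (0.0694/2)·(6.820) = +0.65 V.

+0.65 V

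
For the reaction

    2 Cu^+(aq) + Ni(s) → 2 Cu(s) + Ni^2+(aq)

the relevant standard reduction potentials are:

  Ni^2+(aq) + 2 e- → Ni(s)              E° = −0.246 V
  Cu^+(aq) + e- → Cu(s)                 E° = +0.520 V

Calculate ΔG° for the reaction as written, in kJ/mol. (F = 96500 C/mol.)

In the reaction as written Cu^+(aq) is reduced, so the Cu⁺/Cu couple is the cathode and Ni²⁺/Ni is the anode.
E°cell = +0.520 − (−0.246) = +0.766 V; balancing electrons gives n = 2.
ΔG° = −nFE°cell = −(2)(96500)(+0.766) J/mol = −148 kJ/mol.

−148 kJ/mol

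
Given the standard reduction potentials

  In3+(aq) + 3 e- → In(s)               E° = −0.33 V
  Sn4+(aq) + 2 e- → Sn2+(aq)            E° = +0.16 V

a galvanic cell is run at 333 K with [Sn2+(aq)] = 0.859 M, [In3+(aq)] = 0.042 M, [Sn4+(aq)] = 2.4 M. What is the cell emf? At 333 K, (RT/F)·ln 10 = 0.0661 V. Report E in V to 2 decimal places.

The Sn⁴⁺/Sn²⁺ couple has the more positive E°, so it is the cathode; In³⁺/In is the anode.
E°cell = E°cat − E°an = +0.16 − (−0.33) = +0.49 V; n = 6.
The balanced reaction is 3 Sn4+(aq) + 2 In(s) → 3 Sn2+(aq) + 2 In3+(aq), so Q = ([Sn2+(aq)]^3·[In3+(aq)]^2) / [Sn4+(aq)]^3 = 8.09×10^−5 and log Q = −4.092.
E = E° − (0.0661/n)·log Q = +0.49 − (0.0661/6)(−4.092) = +0.54 V.

+0.54 V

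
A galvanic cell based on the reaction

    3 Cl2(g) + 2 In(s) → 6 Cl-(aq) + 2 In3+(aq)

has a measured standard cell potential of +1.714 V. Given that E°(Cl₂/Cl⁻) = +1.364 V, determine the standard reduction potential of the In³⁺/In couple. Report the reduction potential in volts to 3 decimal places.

In the reaction as written the Cl₂/Cl⁻ couple is reduced (cathode) and In³⁺/In is oxidized (anode), so E°cell = E°(Cl₂/Cl⁻) − E°(In³⁺/In).
E°(In³⁺/In) = E°(cathode) − E°cell = +1.364 − (+1.714) = −0.350 V.

−0.350 V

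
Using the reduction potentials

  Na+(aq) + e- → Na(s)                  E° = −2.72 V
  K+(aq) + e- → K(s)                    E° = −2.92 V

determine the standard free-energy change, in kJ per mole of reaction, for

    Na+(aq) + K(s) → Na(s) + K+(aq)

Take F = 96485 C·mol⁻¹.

−19.3 kJ/mol

In the reaction as written Na+(aq) is reduced, so the Na⁺/Na couple is the cathode and K⁺/K is the anode.
E°cell = −2.72 − (−2.92) = +0.20 V; balancing electrons gives n = 1.
ΔG° = −nFE°cell = −(1)(96485)(+0.20) J/mol = −19.3 kJ/mol.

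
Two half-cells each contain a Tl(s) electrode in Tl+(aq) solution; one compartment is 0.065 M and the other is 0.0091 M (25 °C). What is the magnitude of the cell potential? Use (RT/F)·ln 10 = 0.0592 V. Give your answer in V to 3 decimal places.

0.051 V

For a concentration cell E°cell = 0, since both electrodes use the same couple.
The compartment with the higher Tl+(aq) concentration (0.065 M) acts as the cathode; ions are reduced there and produced at the dilute (0.0091 M) anode.
With n = 1, Ecell = −(0.0592/1)·log([dilute]/[conc]) = −(0.0592/1)·log(0.0091/0.065) = +0.051 V.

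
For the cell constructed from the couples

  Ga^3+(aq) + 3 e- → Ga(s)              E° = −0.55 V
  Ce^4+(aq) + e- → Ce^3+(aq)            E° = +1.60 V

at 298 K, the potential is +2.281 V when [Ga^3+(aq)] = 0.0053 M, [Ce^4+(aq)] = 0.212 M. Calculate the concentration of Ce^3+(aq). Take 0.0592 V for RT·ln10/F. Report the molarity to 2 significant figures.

With Ce⁴⁺/Ce³⁺ at the cathode and Ga³⁺/Ga at the anode, E°cell = +1.60 − (−0.55) = +2.15 V (n = 3).
Rearranging E = E° − (0.0592/n)·log Q gives log Q = 3(+2.15 − (+2.281))/0.0592 = −6.639.
Balancing electrons gives 3 Ce^4+(aq) + Ga(s) → 3 Ce^3+(aq) + Ga^3+(aq); thus Q = ([Ce^3+(aq)]^3·[Ga^3+(aq)]) / [Ce^4+(aq)]^3.
Substituting the known concentrations and solving, log [Ce^3+(aq)] = −2.128 and [Ce^3+(aq)] = 0.0074 M.

0.0074 M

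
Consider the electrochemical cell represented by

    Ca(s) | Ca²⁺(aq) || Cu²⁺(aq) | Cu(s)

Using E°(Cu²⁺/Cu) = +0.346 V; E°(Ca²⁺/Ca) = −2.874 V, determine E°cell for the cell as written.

+3.220 V

By convention the left-hand electrode in cell notation is the anode (oxidation) and the right-hand electrode is the cathode (reduction).
E°cell = E°(right) − E°(left) = +0.346 − (−2.874) = +3.220 V.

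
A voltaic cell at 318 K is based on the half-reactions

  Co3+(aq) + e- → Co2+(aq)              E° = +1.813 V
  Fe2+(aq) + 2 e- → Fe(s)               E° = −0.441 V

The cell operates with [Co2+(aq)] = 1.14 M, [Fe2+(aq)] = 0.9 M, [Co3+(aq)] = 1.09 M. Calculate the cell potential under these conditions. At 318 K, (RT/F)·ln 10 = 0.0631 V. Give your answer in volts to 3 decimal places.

Co³⁺/Co²⁺ is reduced (cathode, E° = +1.813 V) and Fe²⁺/Fe is oxidized (anode).
The standard potential is +1.813 − (−0.441) = +2.254 V and the balanced reaction transfers n = 2 electrons.
The balanced reaction is 2 Co3+(aq) + Fe(s) → 2 Co2+(aq) + Fe2+(aq), so Q = ([Co2+(aq)]^2·[Fe2+(aq)]) / [Co3+(aq)]^2 = 0.984 and log Q = −0.007.
By the Nernst equation, E = +2.254 − (0.0631/2)·(−0.007) = +2.254 V.

+2.254 V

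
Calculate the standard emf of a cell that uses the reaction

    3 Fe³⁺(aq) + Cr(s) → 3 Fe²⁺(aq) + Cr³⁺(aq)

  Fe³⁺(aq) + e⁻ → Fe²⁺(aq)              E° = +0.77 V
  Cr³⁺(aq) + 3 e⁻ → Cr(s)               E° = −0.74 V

+1.51 V

Fe³⁺(aq) gains electrons, so the Fe³⁺/Fe²⁺ couple is the cathode; the Cr³⁺/Cr couple is the anode.
E°cell = E°(cathode) − E°(anode) = +0.77 − (−0.74) = +1.51 V.
The positive value indicates the reaction is spontaneous as written.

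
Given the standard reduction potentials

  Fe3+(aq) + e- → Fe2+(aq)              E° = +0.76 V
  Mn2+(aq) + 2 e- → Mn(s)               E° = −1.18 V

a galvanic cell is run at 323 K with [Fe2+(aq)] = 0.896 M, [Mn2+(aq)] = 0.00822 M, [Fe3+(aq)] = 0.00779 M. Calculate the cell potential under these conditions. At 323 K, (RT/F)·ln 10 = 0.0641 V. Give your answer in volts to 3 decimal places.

+1.875 V

Fe³⁺/Fe²⁺ is reduced (cathode, E° = +0.76 V) and Mn²⁺/Mn is oxidized (anode).
E°cell = E°cat − E°an = +0.76 − (−1.18) = +1.94 V; n = 2.
For the overall reaction 2 Fe3+(aq) + Mn(s) → 2 Fe2+(aq) + Mn2+(aq), Q = ([Fe2+(aq)]^2·[Mn2+(aq)]) / [Fe3+(aq)]^2 = 109, giving log Q = 2.036.
E = E° − (0.0641/n)·log Q = +1.94 − (0.0641/2)(2.036) = +1.875 V.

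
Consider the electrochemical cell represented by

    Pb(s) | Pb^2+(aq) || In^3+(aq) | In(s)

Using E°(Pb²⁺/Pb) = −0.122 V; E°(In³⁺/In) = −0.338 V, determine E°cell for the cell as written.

By convention the left-hand electrode in cell notation is the anode (oxidation) and the right-hand electrode is the cathode (reduction).
E°cell = E°(right) − E°(left) = −0.338 − (−0.122) = −0.216 V.
The negative sign shows that, as written, the cell would require an external voltage to drive the reaction.

−0.216 V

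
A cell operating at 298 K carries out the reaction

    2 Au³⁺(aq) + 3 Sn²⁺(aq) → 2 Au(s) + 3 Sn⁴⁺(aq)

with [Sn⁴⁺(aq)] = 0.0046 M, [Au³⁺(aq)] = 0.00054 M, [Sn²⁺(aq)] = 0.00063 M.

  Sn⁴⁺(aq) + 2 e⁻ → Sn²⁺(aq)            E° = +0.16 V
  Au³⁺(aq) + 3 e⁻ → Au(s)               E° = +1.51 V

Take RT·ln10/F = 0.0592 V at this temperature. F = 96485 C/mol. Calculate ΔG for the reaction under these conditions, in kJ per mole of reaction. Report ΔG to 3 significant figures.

With Au³⁺/Au reduced at the cathode, E°cell = +1.51 − (+0.16) = +1.35 V and n = 6.
Here Q = [Sn⁴⁺(aq)]^3 / ([Au³⁺(aq)]^2·[Sn²⁺(aq)]^3) = 1.33×10^9 (log Q = 9.125), giving E = +1.35 − (0.0592/6)·(9.125) = +1.2600 V.
Then ΔG = −nFE = −6 × 96485 × +1.2600 J/mol = −729 kJ/mol.

−729 kJ/mol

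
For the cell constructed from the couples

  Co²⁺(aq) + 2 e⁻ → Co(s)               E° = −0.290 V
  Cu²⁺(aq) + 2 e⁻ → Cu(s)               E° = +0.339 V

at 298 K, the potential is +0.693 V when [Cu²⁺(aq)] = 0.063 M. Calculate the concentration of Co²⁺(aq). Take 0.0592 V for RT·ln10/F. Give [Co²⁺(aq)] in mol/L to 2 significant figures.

0.00043 M

The Cu²⁺/Cu couple has the larger reduction potential, so it is the cathode: E°cell = +0.339 − (−0.290) = +0.629 V and n = 2.
Rearranging E = E° − (0.0592/n)·log Q gives log Q = 2(+0.629 − (+0.693))/0.0592 = −2.162.
For Cu²⁺(aq) + Co(s) → Cu(s) + Co²⁺(aq), the reaction quotient is Q = [Co²⁺(aq)] / [Cu²⁺(aq)].
Isolating [Co²⁺(aq)] in Q = 10^{−2.162} yields log [Co²⁺(aq)] = −3.363, i.e. 0.00043 M.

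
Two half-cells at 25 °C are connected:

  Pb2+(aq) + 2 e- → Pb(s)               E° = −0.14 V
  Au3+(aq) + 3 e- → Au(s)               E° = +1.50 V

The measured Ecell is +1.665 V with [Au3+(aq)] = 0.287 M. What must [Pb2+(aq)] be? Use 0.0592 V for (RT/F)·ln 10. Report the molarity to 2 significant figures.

0.062 M

The Au³⁺/Au couple has the larger reduction potential, so it is the cathode: E°cell = +1.50 − (−0.14) = +1.64 V and n = 6.
Rearranging E = E° − (0.0592/n)·log Q gives log Q = 6(+1.64 − (+1.665))/0.0592 = −2.534.
Balancing electrons gives 2 Au3+(aq) + 3 Pb(s) → 2 Au(s) + 3 Pb2+(aq); thus Q = [Pb2+(aq)]^3 / [Au3+(aq)]^2.
Isolating [Pb2+(aq)] in Q = 10^{−2.534} yields log [Pb2+(aq)] = −1.206, i.e. 0.062 M.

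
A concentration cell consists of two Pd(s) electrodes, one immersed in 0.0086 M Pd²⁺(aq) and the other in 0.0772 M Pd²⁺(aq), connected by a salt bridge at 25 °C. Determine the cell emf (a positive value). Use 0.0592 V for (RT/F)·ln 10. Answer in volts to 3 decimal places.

For a concentration cell E°cell = 0, since both electrodes use the same couple.
The compartment with the higher Pd²⁺(aq) concentration (0.0772 M) acts as the cathode; ions are reduced there and produced at the dilute (0.0086 M) anode.
With n = 2, Ecell = −(0.0592/2)·log([dilute]/[conc]) = −(0.0592/2)·log(0.0086/0.0772) = +0.028 V.

0.028 V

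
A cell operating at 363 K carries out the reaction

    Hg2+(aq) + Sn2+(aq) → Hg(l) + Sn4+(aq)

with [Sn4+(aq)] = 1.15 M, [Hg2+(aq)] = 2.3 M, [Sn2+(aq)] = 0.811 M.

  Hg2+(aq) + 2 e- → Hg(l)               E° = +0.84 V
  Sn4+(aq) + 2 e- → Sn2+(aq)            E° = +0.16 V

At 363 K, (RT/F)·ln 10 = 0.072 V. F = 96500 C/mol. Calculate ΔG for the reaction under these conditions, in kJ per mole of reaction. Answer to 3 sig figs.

With Hg²⁺/Hg reduced at the cathode, E°cell = +0.84 − (+0.16) = +0.68 V and n = 2.
Here Q = [Sn4+(aq)] / ([Hg2+(aq)]·[Sn2+(aq)]) = 0.617 (log Q = −0.210), giving E = +0.68 − (0.072/2)·(−0.210) = +0.6876 V.
Finally ΔG = −nFE = −(2)(96500 C/mol)(+0.6876 V) = −133 kJ/mol.

−133 kJ/mol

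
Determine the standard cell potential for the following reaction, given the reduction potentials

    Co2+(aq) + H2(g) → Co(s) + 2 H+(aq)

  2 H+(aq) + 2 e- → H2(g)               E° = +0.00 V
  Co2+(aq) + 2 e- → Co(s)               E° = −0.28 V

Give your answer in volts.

Co2+(aq) gains electrons, so the Co²⁺/Co couple is the cathode; the 2H⁺/H₂ couple is the anode.
E°cell = E°(cathode) − E°(anode) = −0.28 − (+0.00) = −0.28 V.

−0.28 V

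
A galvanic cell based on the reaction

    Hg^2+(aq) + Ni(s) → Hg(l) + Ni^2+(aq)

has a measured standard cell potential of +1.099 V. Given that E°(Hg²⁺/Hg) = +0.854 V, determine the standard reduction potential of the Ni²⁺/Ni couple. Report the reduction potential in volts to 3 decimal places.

−0.245 V

In the reaction as written the Hg²⁺/Hg couple is reduced (cathode) and Ni²⁺/Ni is oxidized (anode), so E°cell = E°(Hg²⁺/Hg) − E°(Ni²⁺/Ni).
E°(Ni²⁺/Ni) = E°(cathode) − E°cell = +0.854 − (+1.099) = −0.245 V.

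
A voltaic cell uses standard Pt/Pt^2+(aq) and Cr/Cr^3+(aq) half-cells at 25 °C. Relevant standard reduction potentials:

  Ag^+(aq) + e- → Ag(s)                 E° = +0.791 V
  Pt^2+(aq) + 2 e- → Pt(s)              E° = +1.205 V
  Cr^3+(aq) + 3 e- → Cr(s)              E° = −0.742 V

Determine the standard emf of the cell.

The Pt²⁺/Pt couple has the higher E°, so Pt ion is reduced (cathode) and Cr is oxidized (anode).
E°cell = E°(cathode) − E°(anode) = +1.205 − (−0.742) = +1.947 V.

+1.947 V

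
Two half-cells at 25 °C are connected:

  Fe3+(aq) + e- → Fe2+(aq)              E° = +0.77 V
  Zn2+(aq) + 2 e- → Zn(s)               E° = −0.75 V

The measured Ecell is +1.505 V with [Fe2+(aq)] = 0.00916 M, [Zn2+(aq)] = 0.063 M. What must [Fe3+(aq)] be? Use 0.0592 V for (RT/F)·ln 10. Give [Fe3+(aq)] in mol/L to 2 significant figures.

With Fe³⁺/Fe²⁺ at the cathode and Zn²⁺/Zn at the anode, E°cell = +0.77 − (−0.75) = +1.52 V (n = 2).
From the Nernst equation, log Q = n(E° − E)/0.0592 = 2·(+1.52 − (+1.505))/0.0592 = 0.507.
The balanced reaction is 2 Fe3+(aq) + Zn(s) → 2 Fe2+(aq) + Zn2+(aq), so Q = ([Fe2+(aq)]^2·[Zn2+(aq)]) / [Fe3+(aq)]^2.
Substituting the known concentrations and solving, log [Fe3+(aq)] = −2.892 and [Fe3+(aq)] = 0.0013 M.

0.0013 M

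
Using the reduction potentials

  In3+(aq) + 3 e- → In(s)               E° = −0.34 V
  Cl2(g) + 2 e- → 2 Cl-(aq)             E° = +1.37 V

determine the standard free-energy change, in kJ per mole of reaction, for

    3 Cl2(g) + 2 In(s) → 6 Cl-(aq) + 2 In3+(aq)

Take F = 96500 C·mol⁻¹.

In the reaction as written Cl2(g) is reduced, so the Cl₂/Cl⁻ couple is the cathode and In³⁺/In is the anode.
E°cell = +1.37 − (−0.34) = +1.71 V; balancing electrons gives n = 6.
ΔG° = −nFE°cell = −(6)(96500)(+1.71) J/mol = −990 kJ/mol.

−990 kJ/mol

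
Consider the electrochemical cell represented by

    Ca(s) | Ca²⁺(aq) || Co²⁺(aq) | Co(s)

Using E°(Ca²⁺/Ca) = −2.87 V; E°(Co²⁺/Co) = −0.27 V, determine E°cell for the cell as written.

By convention the left-hand electrode in cell notation is the anode (oxidation) and the right-hand electrode is the cathode (reduction).
E°cell = E°(right) − E°(left) = −0.27 − (−2.87) = +2.60 V.

+2.60 V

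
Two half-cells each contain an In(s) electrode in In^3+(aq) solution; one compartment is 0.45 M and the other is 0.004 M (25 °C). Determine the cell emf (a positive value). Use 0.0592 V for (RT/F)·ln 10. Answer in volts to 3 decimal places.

For a concentration cell E°cell = 0, since both electrodes use the same couple.
The compartment with the higher In^3+(aq) concentration (0.45 M) acts as the cathode; ions are reduced there and produced at the dilute (0.004 M) anode.
With n = 3, Ecell = −(0.0592/3)·log([dilute]/[conc]) = −(0.0592/3)·log(0.004/0.45) = +0.040 V.

0.040 V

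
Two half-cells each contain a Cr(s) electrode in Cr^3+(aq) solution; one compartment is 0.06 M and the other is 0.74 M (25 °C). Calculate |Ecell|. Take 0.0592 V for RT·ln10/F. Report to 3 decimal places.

For a concentration cell E°cell = 0, since both electrodes use the same couple.
The compartment with the higher Cr^3+(aq) concentration (0.74 M) acts as the cathode; ions are reduced there and produced at the dilute (0.06 M) anode.
With n = 3, Ecell = −(0.0592/3)·log([dilute]/[conc]) = −(0.0592/3)·log(0.06/0.74) = +0.022 V.

0.022 V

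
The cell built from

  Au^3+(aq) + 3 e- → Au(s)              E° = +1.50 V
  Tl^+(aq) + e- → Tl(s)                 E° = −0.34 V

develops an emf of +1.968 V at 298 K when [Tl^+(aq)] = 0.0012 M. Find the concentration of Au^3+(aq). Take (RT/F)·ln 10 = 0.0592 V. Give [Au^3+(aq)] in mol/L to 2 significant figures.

Au³⁺/Au is the cathode (higher E°); E°cell = +1.50 − (−0.34) = +1.84 V with n = 3.
From the Nernst equation, log Q = n(E° − E)/0.0592 = 3·(+1.84 − (+1.968))/0.0592 = −6.486.
Balancing electrons gives Au^3+(aq) + 3 Tl(s) → Au(s) + 3 Tl^+(aq); thus Q = [Tl^+(aq)]^3 / [Au^3+(aq)].
Isolating [Au^3+(aq)] in Q = 10^{−6.486} yields log [Au^3+(aq)] = −2.276, i.e. 0.0053 M.

0.0053 M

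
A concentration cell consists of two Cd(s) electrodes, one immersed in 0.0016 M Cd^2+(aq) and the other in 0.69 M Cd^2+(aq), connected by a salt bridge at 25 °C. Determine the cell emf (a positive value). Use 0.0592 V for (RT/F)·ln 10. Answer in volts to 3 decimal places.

0.078 V

For a concentration cell E°cell = 0, since both electrodes use the same couple.
The compartment with the higher Cd^2+(aq) concentration (0.69 M) acts as the cathode; ions are reduced there and produced at the dilute (0.0016 M) anode.
With n = 2, Ecell = −(0.0592/2)·log([dilute]/[conc]) = −(0.0592/2)·log(0.0016/0.69) = +0.078 V.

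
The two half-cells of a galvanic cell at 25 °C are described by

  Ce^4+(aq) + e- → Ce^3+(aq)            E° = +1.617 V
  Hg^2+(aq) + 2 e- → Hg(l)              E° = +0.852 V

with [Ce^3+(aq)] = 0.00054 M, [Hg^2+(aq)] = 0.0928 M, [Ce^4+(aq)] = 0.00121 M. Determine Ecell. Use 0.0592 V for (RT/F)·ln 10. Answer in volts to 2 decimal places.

Since E°(Ce⁴⁺/Ce³⁺) > E°(Hg²⁺/Hg), Ce⁴⁺/Ce³⁺ serves as the cathode.
The standard potential is +1.617 − (+0.852) = +0.765 V and the balanced reaction transfers n = 2 electrons.
For the overall reaction 2 Ce^4+(aq) + Hg(l) → 2 Ce^3+(aq) + Hg^2+(aq), Q = ([Ce^3+(aq)]^2·[Hg^2+(aq)]) / [Ce^4+(aq)]^2 = 0.0185, giving log Q = −1.733.
Applying E = E° − (RT ln10/nF)·log Q gives +0.765 − (0.0592/2)(−1.733) = +0.82 V.

+0.82 V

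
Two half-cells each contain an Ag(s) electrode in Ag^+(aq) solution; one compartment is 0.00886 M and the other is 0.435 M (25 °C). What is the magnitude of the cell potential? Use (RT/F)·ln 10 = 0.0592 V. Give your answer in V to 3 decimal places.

For a concentration cell E°cell = 0, since both electrodes use the same couple.
The compartment with the higher Ag^+(aq) concentration (0.435 M) acts as the cathode; ions are reduced there and produced at the dilute (0.00886 M) anode.
With n = 1, Ecell = −(0.0592/1)·log([dilute]/[conc]) = −(0.0592/1)·log(0.00886/0.435) = +0.100 V.

0.100 V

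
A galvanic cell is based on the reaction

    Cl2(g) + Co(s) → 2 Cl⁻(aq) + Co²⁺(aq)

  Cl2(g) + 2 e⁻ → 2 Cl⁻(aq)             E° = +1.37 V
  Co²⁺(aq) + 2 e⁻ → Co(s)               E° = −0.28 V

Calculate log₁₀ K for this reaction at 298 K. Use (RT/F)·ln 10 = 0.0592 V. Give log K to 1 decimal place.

The Cl₂/Cl⁻ couple is reduced (cathode); E°cell = +1.37 − (−0.28) = +1.65 V with n = 2.
At equilibrium E = 0, so log K = nE°cell / 0.0592 = (2)(+1.65) / 0.0592 = 55.7.

log K = 55.7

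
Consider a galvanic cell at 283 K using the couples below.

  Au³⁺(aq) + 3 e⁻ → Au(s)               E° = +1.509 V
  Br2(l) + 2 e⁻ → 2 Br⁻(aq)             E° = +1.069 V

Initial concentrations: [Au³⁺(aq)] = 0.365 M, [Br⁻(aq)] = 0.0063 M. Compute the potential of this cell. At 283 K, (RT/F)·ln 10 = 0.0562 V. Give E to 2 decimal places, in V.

+0.31 V

Since E°(Au³⁺/Au) > E°(Br₂/Br⁻), Au³⁺/Au serves as the cathode.
The standard potential is +1.509 − (+1.069) = +0.440 V and the balanced reaction transfers n = 6 electrons.
The balanced reaction is 2 Au³⁺(aq) + 6 Br⁻(aq) → 2 Au(s) + 3 Br2(l), so Q = 1 / ([Au³⁺(aq)]^2·[Br⁻(aq)]^6) = 1.2×10^14 and log Q = 14.079.
E = E° − (0.0562/n)·log Q = +0.440 − (0.0562/6)(14.079) = +0.31 V.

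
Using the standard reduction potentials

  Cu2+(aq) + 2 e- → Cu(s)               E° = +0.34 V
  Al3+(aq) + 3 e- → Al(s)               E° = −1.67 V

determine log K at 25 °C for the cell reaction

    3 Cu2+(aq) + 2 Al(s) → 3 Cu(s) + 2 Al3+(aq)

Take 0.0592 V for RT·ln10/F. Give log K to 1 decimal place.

The Cu²⁺/Cu couple is reduced (cathode); E°cell = +0.34 − (−1.67) = +2.01 V with n = 6.
At equilibrium E = 0, so log K = nE°cell / 0.0592 = (6)(+2.01) / 0.0592 = 203.7.

log K = 203.7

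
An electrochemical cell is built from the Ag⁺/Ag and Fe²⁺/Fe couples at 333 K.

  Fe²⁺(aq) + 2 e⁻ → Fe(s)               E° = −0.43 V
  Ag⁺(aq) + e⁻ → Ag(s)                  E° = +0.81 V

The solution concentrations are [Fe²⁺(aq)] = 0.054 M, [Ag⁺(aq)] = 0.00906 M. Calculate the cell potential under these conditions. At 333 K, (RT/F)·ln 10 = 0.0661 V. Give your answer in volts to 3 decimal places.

The Ag⁺/Ag couple has the more positive E°, so it is the cathode; Fe²⁺/Fe is the anode.
E°cell = +0.81 − (−0.43) = +1.24 V, with n = 2 electrons transferred.
Balancing gives 2 Ag⁺(aq) + Fe(s) → 2 Ag(s) + Fe²⁺(aq); hence Q = [Fe²⁺(aq)] / [Ag⁺(aq)]^2 = 658 (log Q = 2.818).
Applying E = E° − (RT ln10/nF)·log Q gives +1.24 − (0.0661/2)(2.818) = +1.147 V.

+1.147 V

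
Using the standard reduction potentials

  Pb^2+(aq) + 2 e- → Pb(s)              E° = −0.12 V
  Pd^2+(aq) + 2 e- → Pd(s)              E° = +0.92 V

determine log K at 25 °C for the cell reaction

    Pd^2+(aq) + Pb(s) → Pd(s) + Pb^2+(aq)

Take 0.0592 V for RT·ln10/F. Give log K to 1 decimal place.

The Pd²⁺/Pd couple is reduced (cathode); E°cell = +0.92 − (−0.12) = +1.04 V with n = 2.
At equilibrium E = 0, so log K = nE°cell / 0.0592 = (2)(+1.04) / 0.0592 = 35.1.

log K = 35.1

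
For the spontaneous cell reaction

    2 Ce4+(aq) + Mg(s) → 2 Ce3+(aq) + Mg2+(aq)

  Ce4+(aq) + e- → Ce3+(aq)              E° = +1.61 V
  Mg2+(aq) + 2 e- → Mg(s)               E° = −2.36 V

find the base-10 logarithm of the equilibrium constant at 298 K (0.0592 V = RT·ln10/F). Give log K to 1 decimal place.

log K = 134.1

The Ce⁴⁺/Ce³⁺ couple is reduced (cathode); E°cell = +1.61 − (−2.36) = +3.97 V with n = 2.
At equilibrium E = 0, so log K = nE°cell / 0.0592 = (2)(+3.97) / 0.0592 = 134.1.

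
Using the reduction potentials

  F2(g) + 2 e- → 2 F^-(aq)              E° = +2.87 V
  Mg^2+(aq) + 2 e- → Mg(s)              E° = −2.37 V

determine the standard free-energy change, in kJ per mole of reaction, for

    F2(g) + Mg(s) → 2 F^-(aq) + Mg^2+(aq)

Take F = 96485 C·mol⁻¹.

In the reaction as written F2(g) is reduced, so the F₂/F⁻ couple is the cathode and Mg²⁺/Mg is the anode.
E°cell = +2.87 − (−2.37) = +5.24 V; balancing electrons gives n = 2.
ΔG° = −nFE°cell = −(2)(96485)(+5.24) J/mol = −1011 kJ/mol.

−1011 kJ/mol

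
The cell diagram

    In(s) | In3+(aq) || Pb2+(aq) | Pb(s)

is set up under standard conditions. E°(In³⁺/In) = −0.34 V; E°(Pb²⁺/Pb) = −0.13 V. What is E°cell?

By convention the left-hand electrode in cell notation is the anode (oxidation) and the right-hand electrode is the cathode (reduction).
E°cell = E°(right) − E°(left) = −0.13 − (−0.34) = +0.21 V.

+0.21 V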